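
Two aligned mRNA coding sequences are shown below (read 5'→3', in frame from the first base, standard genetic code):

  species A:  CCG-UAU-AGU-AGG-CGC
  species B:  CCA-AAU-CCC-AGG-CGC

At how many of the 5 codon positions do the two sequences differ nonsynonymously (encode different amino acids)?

Codon 1: CCG Pro / CCA Pro — synonymous.
Codon 2: UAU Tyr / AAU Asn — nonsynonymous.
Codon 3: AGU Ser / CCC Pro — nonsynonymous.
Codon 4: AGG Arg / AGG Arg — identical.
Codon 5: CGC Arg / CGC Arg — identical.
Nonsynonymous differences: 2.

2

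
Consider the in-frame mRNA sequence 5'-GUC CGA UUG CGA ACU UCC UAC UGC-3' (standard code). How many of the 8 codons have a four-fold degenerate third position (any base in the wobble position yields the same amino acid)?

Codon 1 GUC (Val): third position 4-fold.
Codon 2 CGA (Arg): third position 4-fold.
Codon 3 UUG (Leu): third position 2-fold.
Codon 4 CGA (Arg): third position 4-fold.
Codon 5 ACU (Thr): third position 4-fold.
Codon 6 UCC (Ser): third position 4-fold.
Codon 7 UAC (Tyr): third position 2-fold.
Codon 8 UGC (Cys): third position 2-fold.
Four-fold degenerate third positions: 5.

5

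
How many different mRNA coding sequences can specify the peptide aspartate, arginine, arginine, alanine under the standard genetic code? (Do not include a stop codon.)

288

Asp: 2 codons.
Arg: 6 codons.
Arg: 6 codons.
Ala: 4 codons.
2 × 6 × 6 × 4 = 288.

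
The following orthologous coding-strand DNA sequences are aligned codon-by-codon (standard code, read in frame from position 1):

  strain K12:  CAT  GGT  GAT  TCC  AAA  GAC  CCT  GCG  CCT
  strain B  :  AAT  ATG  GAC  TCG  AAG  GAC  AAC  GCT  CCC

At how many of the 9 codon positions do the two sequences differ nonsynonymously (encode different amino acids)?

Codon 1: CAT His / AAT Asn — nonsynonymous.
Codon 2: GGT Gly / ATG Met — nonsynonymous.
Codon 3: GAT Asp / GAC Asp — synonymous.
Codon 4: TCC Ser / TCG Ser — synonymous.
Codon 5: AAA Lys / AAG Lys — synonymous.
Codon 6: GAC Asp / GAC Asp — identical.
Codon 7: CCT Pro / AAC Asn — nonsynonymous.
Codon 8: GCG Ala / GCT Ala — synonymous.
Codon 9: CCT Pro / CCC Pro — synonymous.
Nonsynonymous differences: 3.

3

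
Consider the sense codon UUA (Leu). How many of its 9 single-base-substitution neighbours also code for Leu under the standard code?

2

Position 1: CUA → 1 synonymous.
Position 2: none → 0 synonymous.
Position 3: UUG → 1 synonymous.
Total: 1 + 0 + 1 = 2.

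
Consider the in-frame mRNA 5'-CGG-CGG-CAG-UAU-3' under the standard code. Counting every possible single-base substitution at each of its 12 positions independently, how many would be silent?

Codon 1 (CGG, Arg): 4 synonymous substitutions.
Codon 2 (CGG, Arg): 4 synonymous substitutions.
Codon 3 (CAG, Gln): 1 synonymous substitution.
Codon 4 (UAU, Tyr): 1 synonymous substitution.
Total: 4 + 4 + 1 + 1 = 10.

10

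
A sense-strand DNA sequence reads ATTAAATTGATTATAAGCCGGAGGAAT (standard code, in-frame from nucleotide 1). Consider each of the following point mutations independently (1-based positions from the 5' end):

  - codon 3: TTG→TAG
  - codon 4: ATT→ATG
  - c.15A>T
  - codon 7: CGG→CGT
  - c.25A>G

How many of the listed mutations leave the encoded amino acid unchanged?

Codon 3: TTG (Leu) → TAG (Stop) — nonsense.
Codon 4: ATT (Ile) → ATG (Met) — missense.
Codon 5: ATA (Ile) → ATT (Ile) — synonymous.
Codon 7: CGG (Arg) → CGT (Arg) — synonymous.
Codon 9: AAT (Asn) → GAT (Asp) — missense.
Synonymous: 2 of 5.

2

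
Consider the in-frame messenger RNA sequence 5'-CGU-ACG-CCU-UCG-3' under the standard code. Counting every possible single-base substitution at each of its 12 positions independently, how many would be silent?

12

Codon 1 (CGU, Arg): 3 synonymous substitutions.
Codon 2 (ACG, Thr): 3 synonymous substitutions.
Codon 3 (CCU, Pro): 3 synonymous substitutions.
Codon 4 (UCG, Ser): 3 synonymous substitutions.
Total: 3 + 3 + 3 + 3 = 12.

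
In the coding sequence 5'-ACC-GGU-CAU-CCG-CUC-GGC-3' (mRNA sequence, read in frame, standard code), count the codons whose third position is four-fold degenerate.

Codon 1 ACC (Thr): third position 4-fold.
Codon 2 GGU (Gly): third position 4-fold.
Codon 3 CAU (His): third position 2-fold.
Codon 4 CCG (Pro): third position 4-fold.
Codon 5 CUC (Leu): third position 4-fold.
Codon 6 GGC (Gly): third position 4-fold.
Four-fold degenerate third positions: 5.

5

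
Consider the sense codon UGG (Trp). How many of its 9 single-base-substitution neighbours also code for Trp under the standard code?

Position 1: none → 0 synonymous.
Position 2: none → 0 synonymous.
Position 3: none → 0 synonymous.
Total: 0 + 0 + 0 = 0.

0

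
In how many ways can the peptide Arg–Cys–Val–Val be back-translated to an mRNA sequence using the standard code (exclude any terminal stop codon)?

192

Arg: 6 codons.
Cys: 2 codons.
Val: 4 codons.
Val: 4 codons.
6 × 2 × 4 × 4 = 192.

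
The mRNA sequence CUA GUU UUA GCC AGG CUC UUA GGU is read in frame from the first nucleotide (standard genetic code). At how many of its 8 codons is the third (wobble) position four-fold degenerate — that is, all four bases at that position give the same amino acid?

Codon 1 CUA (Leu): third position 4-fold.
Codon 2 GUU (Val): third position 4-fold.
Codon 3 UUA (Leu): third position 2-fold.
Codon 4 GCC (Ala): third position 4-fold.
Codon 5 AGG (Arg): third position 2-fold.
Codon 6 CUC (Leu): third position 4-fold.
Codon 7 UUA (Leu): third position 2-fold.
Codon 8 GGU (Gly): third position 4-fold.
Four-fold degenerate third positions: 5.

5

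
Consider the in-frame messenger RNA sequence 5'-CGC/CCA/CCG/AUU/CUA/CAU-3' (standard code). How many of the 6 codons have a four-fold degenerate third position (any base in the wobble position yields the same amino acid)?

4

Codon 1 CGC (Arg): third position 4-fold.
Codon 2 CCA (Pro): third position 4-fold.
Codon 3 CCG (Pro): third position 4-fold.
Codon 4 AUU (Ile): third position 3-fold.
Codon 5 CUA (Leu): third position 4-fold.
Codon 6 CAU (His): third position 2-fold.
Four-fold degenerate third positions: 4.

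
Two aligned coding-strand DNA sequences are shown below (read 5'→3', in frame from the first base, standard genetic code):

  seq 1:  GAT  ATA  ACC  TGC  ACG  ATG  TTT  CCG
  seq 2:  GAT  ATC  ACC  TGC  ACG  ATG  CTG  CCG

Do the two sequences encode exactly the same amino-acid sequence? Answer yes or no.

no

Codon 1: GAT Asp / GAT Asp — identical.
Codon 2: ATA Ile / ATC Ile — synonymous.
Codon 3: ACC Thr / ACC Thr — identical.
Codon 4: TGC Cys / TGC Cys — identical.
Codon 5: ACG Thr / ACG Thr — identical.
Codon 6: ATG Met / ATG Met — identical.
Codon 7: TTT Phe / CTG Leu — nonsynonymous.
Codon 8: CCG Pro / CCG Pro — identical.
Nonsynonymous differences: 1 → different protein.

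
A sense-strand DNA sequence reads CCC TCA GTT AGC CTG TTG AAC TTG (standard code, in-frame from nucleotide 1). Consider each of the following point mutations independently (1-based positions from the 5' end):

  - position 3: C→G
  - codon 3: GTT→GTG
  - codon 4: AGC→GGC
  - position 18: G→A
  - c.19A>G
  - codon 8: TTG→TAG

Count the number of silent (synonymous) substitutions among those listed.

3

Codon 1: CCC (Pro) → CCG (Pro) — synonymous.
Codon 3: GTT (Val) → GTG (Val) — synonymous.
Codon 4: AGC (Ser) → GGC (Gly) — missense.
Codon 6: TTG (Leu) → TTA (Leu) — synonymous.
Codon 7: AAC (Asn) → GAC (Asp) — missense.
Codon 8: TTG (Leu) → TAG (Stop) — nonsense.
Synonymous: 3 of 6.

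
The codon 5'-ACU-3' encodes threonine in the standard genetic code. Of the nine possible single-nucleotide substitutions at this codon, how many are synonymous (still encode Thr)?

3

Position 1: none → 0 synonymous.
Position 2: none → 0 synonymous.
Position 3: ACC, ACA, ACG → 3 synonymous.
Total: 0 + 0 + 3 = 3.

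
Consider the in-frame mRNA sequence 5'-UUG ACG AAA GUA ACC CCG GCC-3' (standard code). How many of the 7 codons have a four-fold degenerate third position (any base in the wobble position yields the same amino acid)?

5

Codon 1 UUG (Leu): third position 2-fold.
Codon 2 ACG (Thr): third position 4-fold.
Codon 3 AAA (Lys): third position 2-fold.
Codon 4 GUA (Val): third position 4-fold.
Codon 5 ACC (Thr): third position 4-fold.
Codon 6 CCG (Pro): third position 4-fold.
Codon 7 GCC (Ala): third position 4-fold.
Four-fold degenerate third positions: 5.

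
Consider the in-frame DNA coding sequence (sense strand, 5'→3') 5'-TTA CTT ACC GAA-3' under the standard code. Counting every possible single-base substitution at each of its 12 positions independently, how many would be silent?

Codon 1 (TTA, Leu): 2 synonymous substitutions.
Codon 2 (CTT, Leu): 3 synonymous substitutions.
Codon 3 (ACC, Thr): 3 synonymous substitutions.
Codon 4 (GAA, Glu): 1 synonymous substitution.
Total: 2 + 3 + 3 + 1 = 9.

9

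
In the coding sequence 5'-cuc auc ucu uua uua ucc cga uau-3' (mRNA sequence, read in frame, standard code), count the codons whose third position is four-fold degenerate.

4

Codon 1 CUC (Leu): third position 4-fold.
Codon 2 AUC (Ile): third position 3-fold.
Codon 3 UCU (Ser): third position 4-fold.
Codon 4 UUA (Leu): third position 2-fold.
Codon 5 UUA (Leu): third position 2-fold.
Codon 6 UCC (Ser): third position 4-fold.
Codon 7 CGA (Arg): third position 4-fold.
Codon 8 UAU (Tyr): third position 2-fold.
Four-fold degenerate third positions: 4.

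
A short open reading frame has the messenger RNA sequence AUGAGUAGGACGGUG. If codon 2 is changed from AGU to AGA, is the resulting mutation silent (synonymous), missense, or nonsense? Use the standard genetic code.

Position 6 falls in codon 2: AGU → Ser.
After the substitution the codon is AGA → Arg.
Ser ≠ Arg, so this is a missense mutation.

missense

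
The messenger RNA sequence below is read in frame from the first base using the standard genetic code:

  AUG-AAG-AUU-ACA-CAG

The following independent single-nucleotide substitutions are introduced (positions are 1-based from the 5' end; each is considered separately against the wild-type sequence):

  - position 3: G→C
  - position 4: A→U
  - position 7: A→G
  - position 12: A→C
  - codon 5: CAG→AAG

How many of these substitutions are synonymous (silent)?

Codon 1: AUG (Met) → AUC (Ile) — missense.
Codon 2: AAG (Lys) → UAG (Stop) — nonsense.
Codon 3: AUU (Ile) → GUU (Val) — missense.
Codon 4: ACA (Thr) → ACC (Thr) — synonymous.
Codon 5: CAG (Gln) → AAG (Lys) — missense.
Synonymous: 1 of 5.

1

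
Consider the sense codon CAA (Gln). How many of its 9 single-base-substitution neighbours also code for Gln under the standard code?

1

Position 1: none → 0 synonymous.
Position 2: none → 0 synonymous.
Position 3: CAG → 1 synonymous.
Total: 0 + 0 + 1 = 1.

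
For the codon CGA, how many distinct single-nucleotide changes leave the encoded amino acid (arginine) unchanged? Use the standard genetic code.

4

Position 1: AGA → 1 synonymous.
Position 2: none → 0 synonymous.
Position 3: CGT, CGC, CGG → 3 synonymous.
Total: 1 + 0 + 3 = 4.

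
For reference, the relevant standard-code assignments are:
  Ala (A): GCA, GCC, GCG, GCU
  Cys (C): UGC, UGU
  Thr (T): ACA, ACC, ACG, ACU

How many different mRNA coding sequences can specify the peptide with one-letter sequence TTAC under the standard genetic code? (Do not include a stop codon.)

128

Thr: 4 codons.
Thr: 4 codons.
Ala: 4 codons.
Cys: 2 codons.
4 × 4 × 4 × 2 = 128.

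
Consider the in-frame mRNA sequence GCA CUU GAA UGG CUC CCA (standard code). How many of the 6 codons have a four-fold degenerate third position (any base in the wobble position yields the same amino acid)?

4

Codon 1 GCA (Ala): third position 4-fold.
Codon 2 CUU (Leu): third position 4-fold.
Codon 3 GAA (Glu): third position 2-fold.
Codon 4 UGG (Trp): third position 1-fold.
Codon 5 CUC (Leu): third position 4-fold.
Codon 6 CCA (Pro): third position 4-fold.
Four-fold degenerate third positions: 4.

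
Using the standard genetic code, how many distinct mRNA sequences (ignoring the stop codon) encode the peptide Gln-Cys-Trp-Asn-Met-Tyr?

Gln: 2 codons.
Cys: 2 codons.
Trp: 1 codon.
Asn: 2 codons.
Met: 1 codon.
Tyr: 2 codons.
2 × 2 × 1 × 2 × 1 × 2 = 16.

16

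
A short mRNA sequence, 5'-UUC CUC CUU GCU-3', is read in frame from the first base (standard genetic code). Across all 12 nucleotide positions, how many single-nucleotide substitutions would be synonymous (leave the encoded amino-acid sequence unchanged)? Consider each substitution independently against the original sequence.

10

Codon 1 (UUC, Phe): 1 synonymous substitution.
Codon 2 (CUC, Leu): 3 synonymous substitutions.
Codon 3 (CUU, Leu): 3 synonymous substitutions.
Codon 4 (GCU, Ala): 3 synonymous substitutions.
Total: 1 + 3 + 3 + 3 = 10.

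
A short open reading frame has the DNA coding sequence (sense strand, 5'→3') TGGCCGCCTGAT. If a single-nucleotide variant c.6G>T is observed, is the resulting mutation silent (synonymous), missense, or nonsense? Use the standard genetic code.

silent

Position 6 falls in codon 2: CCG → Pro.
After the substitution the codon is CCT → Pro.
Both encode Pro, so the change is synonymous.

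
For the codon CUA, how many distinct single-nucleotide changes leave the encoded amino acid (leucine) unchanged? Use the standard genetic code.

4

Position 1: UUA → 1 synonymous.
Position 2: none → 0 synonymous.
Position 3: CUU, CUC, CUG → 3 synonymous.
Total: 1 + 0 + 3 = 4.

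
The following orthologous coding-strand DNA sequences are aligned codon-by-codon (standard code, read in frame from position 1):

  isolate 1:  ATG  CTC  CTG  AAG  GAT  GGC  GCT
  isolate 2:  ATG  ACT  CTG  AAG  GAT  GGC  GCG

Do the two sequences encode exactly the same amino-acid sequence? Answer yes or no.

Codon 1: ATG Met / ATG Met — identical.
Codon 2: CTC Leu / ACT Thr — nonsynonymous.
Codon 3: CTG Leu / CTG Leu — identical.
Codon 4: AAG Lys / AAG Lys — identical.
Codon 5: GAT Asp / GAT Asp — identical.
Codon 6: GGC Gly / GGC Gly — identical.
Codon 7: GCT Ala / GCG Ala — synonymous.
Nonsynonymous differences: 1 → different protein.

no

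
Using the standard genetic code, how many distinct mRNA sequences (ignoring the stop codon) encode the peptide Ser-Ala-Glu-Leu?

Ser: 6 codons.
Ala: 4 codons.
Glu: 2 codons.
Leu: 6 codons.
6 × 4 × 2 × 6 = 288.

288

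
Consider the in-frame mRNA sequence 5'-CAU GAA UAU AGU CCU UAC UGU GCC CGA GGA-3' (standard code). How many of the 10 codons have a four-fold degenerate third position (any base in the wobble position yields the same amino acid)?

Codon 1 CAU (His): third position 2-fold.
Codon 2 GAA (Glu): third position 2-fold.
Codon 3 UAU (Tyr): third position 2-fold.
Codon 4 AGU (Ser): third position 2-fold.
Codon 5 CCU (Pro): third position 4-fold.
Codon 6 UAC (Tyr): third position 2-fold.
Codon 7 UGU (Cys): third position 2-fold.
Codon 8 GCC (Ala): third position 4-fold.
Codon 9 CGA (Arg): third position 4-fold.
Codon 10 GGA (Gly): third position 4-fold.
Four-fold degenerate third positions: 4.

4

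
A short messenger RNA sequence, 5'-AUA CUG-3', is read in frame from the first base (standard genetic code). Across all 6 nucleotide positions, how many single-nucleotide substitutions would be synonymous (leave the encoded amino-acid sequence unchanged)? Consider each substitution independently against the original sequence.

6

Codon 1 (AUA, Ile): 2 synonymous substitutions.
Codon 2 (CUG, Leu): 4 synonymous substitutions.
Total: 2 + 4 = 6.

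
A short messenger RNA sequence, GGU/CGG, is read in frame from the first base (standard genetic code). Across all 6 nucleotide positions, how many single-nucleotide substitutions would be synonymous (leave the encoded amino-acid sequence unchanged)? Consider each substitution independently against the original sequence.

Codon 1 (GGU, Gly): 3 synonymous substitutions.
Codon 2 (CGG, Arg): 4 synonymous substitutions.
Total: 3 + 4 = 7.

7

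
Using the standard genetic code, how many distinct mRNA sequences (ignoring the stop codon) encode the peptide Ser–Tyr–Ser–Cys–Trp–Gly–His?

Ser: 6 codons.
Tyr: 2 codons.
Ser: 6 codons.
Cys: 2 codons.
Trp: 1 codon.
Gly: 4 codons.
His: 2 codons.
6 × 2 × 6 × 2 × 1 × 4 × 2 = 1152.

1152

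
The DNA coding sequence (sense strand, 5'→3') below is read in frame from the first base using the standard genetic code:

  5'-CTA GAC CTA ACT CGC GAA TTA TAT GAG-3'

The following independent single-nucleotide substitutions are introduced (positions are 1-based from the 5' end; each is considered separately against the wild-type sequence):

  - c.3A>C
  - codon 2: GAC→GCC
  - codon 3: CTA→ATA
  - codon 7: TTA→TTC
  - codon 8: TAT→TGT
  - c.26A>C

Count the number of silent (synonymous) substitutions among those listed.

Codon 1: CTA (Leu) → CTC (Leu) — synonymous.
Codon 2: GAC (Asp) → GCC (Ala) — missense.
Codon 3: CTA (Leu) → ATA (Ile) — missense.
Codon 7: TTA (Leu) → TTC (Phe) — missense.
Codon 8: TAT (Tyr) → TGT (Cys) — missense.
Codon 9: GAG (Glu) → GCG (Ala) — missense.
Synonymous: 1 of 6.

1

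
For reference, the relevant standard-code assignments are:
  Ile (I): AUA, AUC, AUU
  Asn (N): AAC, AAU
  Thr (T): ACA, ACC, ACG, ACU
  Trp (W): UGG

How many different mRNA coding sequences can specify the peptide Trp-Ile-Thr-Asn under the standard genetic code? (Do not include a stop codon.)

Trp: 1 codon.
Ile: 3 codons.
Thr: 4 codons.
Asn: 2 codons.
1 × 3 × 4 × 2 = 24.

24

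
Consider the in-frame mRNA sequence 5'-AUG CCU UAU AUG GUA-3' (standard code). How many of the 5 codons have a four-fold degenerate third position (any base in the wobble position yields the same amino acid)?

2

Codon 1 AUG (Met): third position 1-fold.
Codon 2 CCU (Pro): third position 4-fold.
Codon 3 UAU (Tyr): third position 2-fold.
Codon 4 AUG (Met): third position 1-fold.
Codon 5 GUA (Val): third position 4-fold.
Four-fold degenerate third positions: 2.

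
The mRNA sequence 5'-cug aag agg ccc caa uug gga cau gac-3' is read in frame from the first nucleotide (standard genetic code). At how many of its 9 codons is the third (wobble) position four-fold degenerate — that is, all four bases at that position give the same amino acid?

3

Codon 1 CUG (Leu): third position 4-fold.
Codon 2 AAG (Lys): third position 2-fold.
Codon 3 AGG (Arg): third position 2-fold.
Codon 4 CCC (Pro): third position 4-fold.
Codon 5 CAA (Gln): third position 2-fold.
Codon 6 UUG (Leu): third position 2-fold.
Codon 7 GGA (Gly): third position 4-fold.
Codon 8 CAU (His): third position 2-fold.
Codon 9 GAC (Asp): third position 2-fold.
Four-fold degenerate third positions: 3.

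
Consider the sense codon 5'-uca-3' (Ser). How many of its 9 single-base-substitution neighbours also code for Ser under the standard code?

Position 1: none → 0 synonymous.
Position 2: none → 0 synonymous.
Position 3: UCU, UCC, UCG → 3 synonymous.
Total: 0 + 0 + 3 = 3.

3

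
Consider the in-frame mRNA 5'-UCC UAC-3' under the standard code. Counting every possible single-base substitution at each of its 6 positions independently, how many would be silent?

4

Codon 1 (UCC, Ser): 3 synonymous substitutions.
Codon 2 (UAC, Tyr): 1 synonymous substitution.
Total: 3 + 1 = 4.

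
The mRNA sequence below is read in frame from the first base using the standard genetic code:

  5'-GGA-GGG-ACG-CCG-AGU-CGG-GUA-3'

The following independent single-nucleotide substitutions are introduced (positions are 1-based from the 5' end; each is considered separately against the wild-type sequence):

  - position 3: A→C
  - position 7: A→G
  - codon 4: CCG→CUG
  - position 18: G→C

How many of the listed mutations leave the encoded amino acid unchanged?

Codon 1: GGA (Gly) → GGC (Gly) — synonymous.
Codon 3: ACG (Thr) → GCG (Ala) — missense.
Codon 4: CCG (Pro) → CUG (Leu) — missense.
Codon 6: CGG (Arg) → CGC (Arg) — synonymous.
Synonymous: 2 of 4.

2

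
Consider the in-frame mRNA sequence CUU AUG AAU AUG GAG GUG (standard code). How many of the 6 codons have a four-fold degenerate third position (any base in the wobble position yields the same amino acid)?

Codon 1 CUU (Leu): third position 4-fold.
Codon 2 AUG (Met): third position 1-fold.
Codon 3 AAU (Asn): third position 2-fold.
Codon 4 AUG (Met): third position 1-fold.
Codon 5 GAG (Glu): third position 2-fold.
Codon 6 GUG (Val): third position 4-fold.
Four-fold degenerate third positions: 2.

2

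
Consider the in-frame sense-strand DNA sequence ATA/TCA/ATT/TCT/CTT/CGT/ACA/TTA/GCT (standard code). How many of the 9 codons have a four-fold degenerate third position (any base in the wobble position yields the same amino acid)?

6

Codon 1 ATA (Ile): third position 3-fold.
Codon 2 TCA (Ser): third position 4-fold.
Codon 3 ATT (Ile): third position 3-fold.
Codon 4 TCT (Ser): third position 4-fold.
Codon 5 CTT (Leu): third position 4-fold.
Codon 6 CGT (Arg): third position 4-fold.
Codon 7 ACA (Thr): third position 4-fold.
Codon 8 TTA (Leu): third position 2-fold.
Codon 9 GCT (Ala): third position 4-fold.
Four-fold degenerate third positions: 6.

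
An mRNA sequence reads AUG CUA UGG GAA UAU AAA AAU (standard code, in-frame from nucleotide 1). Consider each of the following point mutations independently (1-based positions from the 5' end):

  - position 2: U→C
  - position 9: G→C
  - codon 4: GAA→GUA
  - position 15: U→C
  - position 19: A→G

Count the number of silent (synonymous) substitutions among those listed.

1

Codon 1: AUG (Met) → ACG (Thr) — missense.
Codon 3: UGG (Trp) → UGC (Cys) — missense.
Codon 4: GAA (Glu) → GUA (Val) — missense.
Codon 5: UAU (Tyr) → UAC (Tyr) — synonymous.
Codon 7: AAU (Asn) → GAU (Asp) — missense.
Synonymous: 1 of 5.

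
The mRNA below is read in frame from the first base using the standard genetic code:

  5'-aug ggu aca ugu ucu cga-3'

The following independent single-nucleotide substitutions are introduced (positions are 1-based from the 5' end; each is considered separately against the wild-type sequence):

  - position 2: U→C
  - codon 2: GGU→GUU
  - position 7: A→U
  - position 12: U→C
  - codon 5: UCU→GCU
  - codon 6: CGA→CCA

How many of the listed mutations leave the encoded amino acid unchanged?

Codon 1: AUG (Met) → ACG (Thr) — missense.
Codon 2: GGU (Gly) → GUU (Val) — missense.
Codon 3: ACA (Thr) → UCA (Ser) — missense.
Codon 4: UGU (Cys) → UGC (Cys) — synonymous.
Codon 5: UCU (Ser) → GCU (Ala) — missense.
Codon 6: CGA (Arg) → CCA (Pro) — missense.
Synonymous: 1 of 6.

1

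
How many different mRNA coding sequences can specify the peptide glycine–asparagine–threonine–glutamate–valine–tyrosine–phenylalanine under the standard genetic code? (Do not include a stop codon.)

1024

Gly: 4 codons.
Asn: 2 codons.
Thr: 4 codons.
Glu: 2 codons.
Val: 4 codons.
Tyr: 2 codons.
Phe: 2 codons.
4 × 2 × 4 × 2 × 4 × 2 × 2 = 1024.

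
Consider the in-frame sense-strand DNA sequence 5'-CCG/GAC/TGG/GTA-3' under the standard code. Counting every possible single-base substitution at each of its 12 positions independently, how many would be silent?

7

Codon 1 (CCG, Pro): 3 synonymous substitutions.
Codon 2 (GAC, Asp): 1 synonymous substitution.
Codon 3 (TGG, Trp): 0 synonymous substitutions.
Codon 4 (GTA, Val): 3 synonymous substitutions.
Total: 3 + 1 + 0 + 3 = 7.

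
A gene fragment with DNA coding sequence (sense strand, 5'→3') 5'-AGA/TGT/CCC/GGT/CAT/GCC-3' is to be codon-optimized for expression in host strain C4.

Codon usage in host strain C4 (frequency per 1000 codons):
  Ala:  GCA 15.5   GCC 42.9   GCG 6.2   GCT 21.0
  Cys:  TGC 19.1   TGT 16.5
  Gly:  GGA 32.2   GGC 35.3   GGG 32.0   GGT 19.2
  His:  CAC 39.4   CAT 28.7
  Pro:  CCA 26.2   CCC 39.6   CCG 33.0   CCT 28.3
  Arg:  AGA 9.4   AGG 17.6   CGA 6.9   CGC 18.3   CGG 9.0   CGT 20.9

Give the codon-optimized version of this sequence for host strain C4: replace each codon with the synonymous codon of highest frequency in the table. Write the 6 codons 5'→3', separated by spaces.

CGT TGC CCC GGC CAC GCC

Codon 1 (Arg): best is CGT at 20.9.
Codon 2 (Cys): best is TGC at 19.1.
Codon 3 (Pro): best is CCC at 39.6.
Codon 4 (Gly): best is GGC at 35.3.
Codon 5 (His): best is CAC at 39.4.
Codon 6 (Ala): best is GCC at 42.9.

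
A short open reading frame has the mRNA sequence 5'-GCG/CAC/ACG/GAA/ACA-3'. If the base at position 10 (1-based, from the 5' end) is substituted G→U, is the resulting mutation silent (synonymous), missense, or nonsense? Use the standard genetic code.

Position 10 falls in codon 4: GAA → Glu.
After the substitution the codon is UAA → Stop.
The new codon is a stop codon, so this is a nonsense mutation.

nonsense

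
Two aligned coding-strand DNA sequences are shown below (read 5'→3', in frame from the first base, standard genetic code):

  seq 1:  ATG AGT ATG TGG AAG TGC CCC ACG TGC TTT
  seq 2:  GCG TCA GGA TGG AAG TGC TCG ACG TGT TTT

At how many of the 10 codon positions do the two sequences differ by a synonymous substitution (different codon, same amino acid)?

Codon 1: ATG Met / GCG Ala — nonsynonymous.
Codon 2: AGT Ser / TCA Ser — synonymous.
Codon 3: ATG Met / GGA Gly — nonsynonymous.
Codon 4: TGG Trp / TGG Trp — identical.
Codon 5: AAG Lys / AAG Lys — identical.
Codon 6: TGC Cys / TGC Cys — identical.
Codon 7: CCC Pro / TCG Ser — nonsynonymous.
Codon 8: ACG Thr / ACG Thr — identical.
Codon 9: TGC Cys / TGT Cys — synonymous.
Codon 10: TTT Phe / TTT Phe — identical.
Synonymous differences: 2.

2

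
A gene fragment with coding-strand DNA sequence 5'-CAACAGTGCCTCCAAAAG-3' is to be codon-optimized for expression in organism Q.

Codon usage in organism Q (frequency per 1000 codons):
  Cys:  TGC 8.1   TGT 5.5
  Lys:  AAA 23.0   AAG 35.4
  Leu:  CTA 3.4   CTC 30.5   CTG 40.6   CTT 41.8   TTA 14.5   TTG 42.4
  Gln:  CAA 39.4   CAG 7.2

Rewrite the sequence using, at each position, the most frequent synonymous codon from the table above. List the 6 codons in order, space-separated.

Codon 1 (Gln): best is CAA at 39.4.
Codon 2 (Gln): best is CAA at 39.4.
Codon 3 (Cys): best is TGC at 8.1.
Codon 4 (Leu): best is TTG at 42.4.
Codon 5 (Gln): best is CAA at 39.4.
Codon 6 (Lys): best is AAG at 35.4.

CAA CAA TGC TTG CAA AAG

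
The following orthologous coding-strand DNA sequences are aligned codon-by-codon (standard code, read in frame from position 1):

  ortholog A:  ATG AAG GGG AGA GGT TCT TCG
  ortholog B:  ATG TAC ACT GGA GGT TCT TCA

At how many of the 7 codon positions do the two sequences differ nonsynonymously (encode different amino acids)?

Codon 1: ATG Met / ATG Met — identical.
Codon 2: AAG Lys / TAC Tyr — nonsynonymous.
Codon 3: GGG Gly / ACT Thr — nonsynonymous.
Codon 4: AGA Arg / GGA Gly — nonsynonymous.
Codon 5: GGT Gly / GGT Gly — identical.
Codon 6: TCT Ser / TCT Ser — identical.
Codon 7: TCG Ser / TCA Ser — synonymous.
Nonsynonymous differences: 3.

3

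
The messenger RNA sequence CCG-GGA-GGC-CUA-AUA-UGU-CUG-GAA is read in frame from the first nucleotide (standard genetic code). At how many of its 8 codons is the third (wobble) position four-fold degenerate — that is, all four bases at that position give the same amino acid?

5

Codon 1 CCG (Pro): third position 4-fold.
Codon 2 GGA (Gly): third position 4-fold.
Codon 3 GGC (Gly): third position 4-fold.
Codon 4 CUA (Leu): third position 4-fold.
Codon 5 AUA (Ile): third position 3-fold.
Codon 6 UGU (Cys): third position 2-fold.
Codon 7 CUG (Leu): third position 4-fold.
Codon 8 GAA (Glu): third position 2-fold.
Four-fold degenerate third positions: 5.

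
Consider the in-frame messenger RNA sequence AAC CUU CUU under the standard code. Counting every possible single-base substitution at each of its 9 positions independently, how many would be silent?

Codon 1 (AAC, Asn): 1 synonymous substitution.
Codon 2 (CUU, Leu): 3 synonymous substitutions.
Codon 3 (CUU, Leu): 3 synonymous substitutions.
Total: 1 + 3 + 3 = 7.

7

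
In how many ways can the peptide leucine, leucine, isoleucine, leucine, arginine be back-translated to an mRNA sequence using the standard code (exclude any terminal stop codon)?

3888

Leu: 6 codons.
Leu: 6 codons.
Ile: 3 codons.
Leu: 6 codons.
Arg: 6 codons.
6 × 6 × 3 × 6 × 6 = 3888.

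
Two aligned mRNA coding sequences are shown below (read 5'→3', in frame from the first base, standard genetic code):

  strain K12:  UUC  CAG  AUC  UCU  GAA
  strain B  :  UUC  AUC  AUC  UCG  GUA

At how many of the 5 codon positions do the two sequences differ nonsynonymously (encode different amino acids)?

Codon 1: UUC Phe / UUC Phe — identical.
Codon 2: CAG Gln / AUC Ile — nonsynonymous.
Codon 3: AUC Ile / AUC Ile — identical.
Codon 4: UCU Ser / UCG Ser — synonymous.
Codon 5: GAA Glu / GUA Val — nonsynonymous.
Nonsynonymous differences: 2.

2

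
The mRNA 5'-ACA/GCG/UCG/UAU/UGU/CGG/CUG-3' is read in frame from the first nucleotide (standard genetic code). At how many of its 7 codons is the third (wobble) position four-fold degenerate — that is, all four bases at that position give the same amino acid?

Codon 1 ACA (Thr): third position 4-fold.
Codon 2 GCG (Ala): third position 4-fold.
Codon 3 UCG (Ser): third position 4-fold.
Codon 4 UAU (Tyr): third position 2-fold.
Codon 5 UGU (Cys): third position 2-fold.
Codon 6 CGG (Arg): third position 4-fold.
Codon 7 CUG (Leu): third position 4-fold.
Four-fold degenerate third positions: 5.

5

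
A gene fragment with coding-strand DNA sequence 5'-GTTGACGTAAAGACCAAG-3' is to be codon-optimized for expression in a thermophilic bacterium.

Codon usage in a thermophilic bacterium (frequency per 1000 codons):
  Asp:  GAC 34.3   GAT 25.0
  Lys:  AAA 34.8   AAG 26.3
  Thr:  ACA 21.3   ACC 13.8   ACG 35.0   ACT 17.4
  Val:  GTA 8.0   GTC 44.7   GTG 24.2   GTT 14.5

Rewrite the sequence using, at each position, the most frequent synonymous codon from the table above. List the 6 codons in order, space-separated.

Codon 1 (Val): best is GTC at 44.7.
Codon 2 (Asp): best is GAC at 34.3.
Codon 3 (Val): best is GTC at 44.7.
Codon 4 (Lys): best is AAA at 34.8.
Codon 5 (Thr): best is ACG at 35.0.
Codon 6 (Lys): best is AAA at 34.8.

GTC GAC GTC AAA ACG AAA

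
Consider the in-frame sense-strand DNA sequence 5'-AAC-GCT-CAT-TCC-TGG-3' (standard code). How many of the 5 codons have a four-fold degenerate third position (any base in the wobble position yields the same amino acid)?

2

Codon 1 AAC (Asn): third position 2-fold.
Codon 2 GCT (Ala): third position 4-fold.
Codon 3 CAT (His): third position 2-fold.
Codon 4 TCC (Ser): third position 4-fold.
Codon 5 TGG (Trp): third position 1-fold.
Four-fold degenerate third positions: 2.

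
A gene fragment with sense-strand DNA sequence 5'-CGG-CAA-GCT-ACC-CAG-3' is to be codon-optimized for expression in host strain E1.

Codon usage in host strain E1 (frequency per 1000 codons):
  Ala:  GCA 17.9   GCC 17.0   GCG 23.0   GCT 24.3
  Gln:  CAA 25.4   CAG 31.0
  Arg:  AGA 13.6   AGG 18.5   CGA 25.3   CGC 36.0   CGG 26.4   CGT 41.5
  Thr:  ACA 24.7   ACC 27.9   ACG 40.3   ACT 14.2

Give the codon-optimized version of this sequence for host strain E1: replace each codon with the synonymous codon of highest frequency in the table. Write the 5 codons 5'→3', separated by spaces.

Codon 1 (Arg): best is CGT at 41.5.
Codon 2 (Gln): best is CAG at 31.0.
Codon 3 (Ala): best is GCT at 24.3.
Codon 4 (Thr): best is ACG at 40.3.
Codon 5 (Gln): best is CAG at 31.0.

CGT CAG GCT ACG CAG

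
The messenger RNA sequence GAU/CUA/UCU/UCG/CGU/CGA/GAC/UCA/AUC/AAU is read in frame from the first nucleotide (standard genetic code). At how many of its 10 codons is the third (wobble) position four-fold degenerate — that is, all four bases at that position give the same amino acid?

6

Codon 1 GAU (Asp): third position 2-fold.
Codon 2 CUA (Leu): third position 4-fold.
Codon 3 UCU (Ser): third position 4-fold.
Codon 4 UCG (Ser): third position 4-fold.
Codon 5 CGU (Arg): third position 4-fold.
Codon 6 CGA (Arg): third position 4-fold.
Codon 7 GAC (Asp): third position 2-fold.
Codon 8 UCA (Ser): third position 4-fold.
Codon 9 AUC (Ile): third position 3-fold.
Codon 10 AAU (Asn): third position 2-fold.
Four-fold degenerate third positions: 6.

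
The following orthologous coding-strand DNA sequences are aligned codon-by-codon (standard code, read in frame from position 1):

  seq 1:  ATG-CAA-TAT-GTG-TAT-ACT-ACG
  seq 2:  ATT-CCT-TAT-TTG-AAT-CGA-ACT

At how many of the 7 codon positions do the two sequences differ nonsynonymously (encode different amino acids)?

5

Codon 1: ATG Met / ATT Ile — nonsynonymous.
Codon 2: CAA Gln / CCT Pro — nonsynonymous.
Codon 3: TAT Tyr / TAT Tyr — identical.
Codon 4: GTG Val / TTG Leu — nonsynonymous.
Codon 5: TAT Tyr / AAT Asn — nonsynonymous.
Codon 6: ACT Thr / CGA Arg — nonsynonymous.
Codon 7: ACG Thr / ACT Thr — synonymous.
Nonsynonymous differences: 5.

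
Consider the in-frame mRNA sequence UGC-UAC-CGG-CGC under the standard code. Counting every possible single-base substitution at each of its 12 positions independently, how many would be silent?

Codon 1 (UGC, Cys): 1 synonymous substitution.
Codon 2 (UAC, Tyr): 1 synonymous substitution.
Codon 3 (CGG, Arg): 4 synonymous substitutions.
Codon 4 (CGC, Arg): 3 synonymous substitutions.
Total: 1 + 1 + 4 + 3 = 9.

9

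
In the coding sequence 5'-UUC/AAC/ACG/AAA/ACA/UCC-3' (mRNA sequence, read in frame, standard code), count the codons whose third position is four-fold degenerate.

Codon 1 UUC (Phe): third position 2-fold.
Codon 2 AAC (Asn): third position 2-fold.
Codon 3 ACG (Thr): third position 4-fold.
Codon 4 AAA (Lys): third position 2-fold.
Codon 5 ACA (Thr): third position 4-fold.
Codon 6 UCC (Ser): third position 4-fold.
Four-fold degenerate third positions: 3.

3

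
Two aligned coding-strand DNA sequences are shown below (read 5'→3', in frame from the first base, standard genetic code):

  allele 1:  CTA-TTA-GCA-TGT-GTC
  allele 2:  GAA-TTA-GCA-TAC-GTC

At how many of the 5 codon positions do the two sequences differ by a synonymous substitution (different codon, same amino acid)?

0

Codon 1: CTA Leu / GAA Glu — nonsynonymous.
Codon 2: TTA Leu / TTA Leu — identical.
Codon 3: GCA Ala / GCA Ala — identical.
Codon 4: TGT Cys / TAC Tyr — nonsynonymous.
Codon 5: GTC Val / GTC Val — identical.
Synonymous differences: 0.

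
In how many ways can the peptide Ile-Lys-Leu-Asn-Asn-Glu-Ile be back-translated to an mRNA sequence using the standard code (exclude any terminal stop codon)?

864

Ile: 3 codons.
Lys: 2 codons.
Leu: 6 codons.
Asn: 2 codons.
Asn: 2 codons.
Glu: 2 codons.
Ile: 3 codons.
3 × 2 × 6 × 2 × 2 × 2 × 3 = 864.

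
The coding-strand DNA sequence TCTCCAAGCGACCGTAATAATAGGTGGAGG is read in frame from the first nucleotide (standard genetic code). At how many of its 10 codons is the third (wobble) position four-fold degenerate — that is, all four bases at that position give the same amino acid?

3

Codon 1 TCT (Ser): third position 4-fold.
Codon 2 CCA (Pro): third position 4-fold.
Codon 3 AGC (Ser): third position 2-fold.
Codon 4 GAC (Asp): third position 2-fold.
Codon 5 CGT (Arg): third position 4-fold.
Codon 6 AAT (Asn): third position 2-fold.
Codon 7 AAT (Asn): third position 2-fold.
Codon 8 AGG (Arg): third position 2-fold.
Codon 9 TGG (Trp): third position 1-fold.
Codon 10 AGG (Arg): third position 2-fold.
Four-fold degenerate third positions: 3.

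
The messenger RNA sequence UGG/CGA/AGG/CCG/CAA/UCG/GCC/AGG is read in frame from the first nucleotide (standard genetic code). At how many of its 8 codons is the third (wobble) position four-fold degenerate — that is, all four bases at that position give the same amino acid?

4

Codon 1 UGG (Trp): third position 1-fold.
Codon 2 CGA (Arg): third position 4-fold.
Codon 3 AGG (Arg): third position 2-fold.
Codon 4 CCG (Pro): third position 4-fold.
Codon 5 CAA (Gln): third position 2-fold.
Codon 6 UCG (Ser): third position 4-fold.
Codon 7 GCC (Ala): third position 4-fold.
Codon 8 AGG (Arg): third position 2-fold.
Four-fold degenerate third positions: 4.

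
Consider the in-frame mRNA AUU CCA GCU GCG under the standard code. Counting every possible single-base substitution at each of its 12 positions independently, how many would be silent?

11

Codon 1 (AUU, Ile): 2 synonymous substitutions.
Codon 2 (CCA, Pro): 3 synonymous substitutions.
Codon 3 (GCU, Ala): 3 synonymous substitutions.
Codon 4 (GCG, Ala): 3 synonymous substitutions.
Total: 2 + 3 + 3 + 3 = 11.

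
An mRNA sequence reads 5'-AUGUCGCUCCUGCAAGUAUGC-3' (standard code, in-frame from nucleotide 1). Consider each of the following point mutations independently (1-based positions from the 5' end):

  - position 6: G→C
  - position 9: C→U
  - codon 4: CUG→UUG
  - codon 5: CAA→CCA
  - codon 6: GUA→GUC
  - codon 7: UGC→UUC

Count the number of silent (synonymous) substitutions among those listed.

4

Codon 2: UCG (Ser) → UCC (Ser) — synonymous.
Codon 3: CUC (Leu) → CUU (Leu) — synonymous.
Codon 4: CUG (Leu) → UUG (Leu) — synonymous.
Codon 5: CAA (Gln) → CCA (Pro) — missense.
Codon 6: GUA (Val) → GUC (Val) — synonymous.
Codon 7: UGC (Cys) → UUC (Phe) — missense.
Synonymous: 4 of 6.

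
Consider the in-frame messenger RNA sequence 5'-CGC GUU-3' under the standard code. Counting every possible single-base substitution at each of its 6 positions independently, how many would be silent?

6

Codon 1 (CGC, Arg): 3 synonymous substitutions.
Codon 2 (GUU, Val): 3 synonymous substitutions.
Total: 3 + 3 = 6.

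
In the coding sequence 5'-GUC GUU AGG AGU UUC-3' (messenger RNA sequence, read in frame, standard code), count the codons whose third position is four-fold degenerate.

2

Codon 1 GUC (Val): third position 4-fold.
Codon 2 GUU (Val): third position 4-fold.
Codon 3 AGG (Arg): third position 2-fold.
Codon 4 AGU (Ser): third position 2-fold.
Codon 5 UUC (Phe): third position 2-fold.
Four-fold degenerate third positions: 2.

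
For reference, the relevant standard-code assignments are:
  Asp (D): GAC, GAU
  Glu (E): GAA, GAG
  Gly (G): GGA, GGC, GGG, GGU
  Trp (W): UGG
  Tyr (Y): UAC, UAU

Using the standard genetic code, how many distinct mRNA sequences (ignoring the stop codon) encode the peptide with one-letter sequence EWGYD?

32

Glu: 2 codons.
Trp: 1 codon.
Gly: 4 codons.
Tyr: 2 codons.
Asp: 2 codons.
2 × 1 × 4 × 2 × 2 = 32.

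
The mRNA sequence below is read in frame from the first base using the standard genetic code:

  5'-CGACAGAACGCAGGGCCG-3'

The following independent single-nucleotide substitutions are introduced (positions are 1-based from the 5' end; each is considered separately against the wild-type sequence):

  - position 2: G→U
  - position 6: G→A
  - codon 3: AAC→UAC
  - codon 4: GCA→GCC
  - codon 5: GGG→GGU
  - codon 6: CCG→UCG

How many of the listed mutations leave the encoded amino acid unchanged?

Codon 1: CGA (Arg) → CUA (Leu) — missense.
Codon 2: CAG (Gln) → CAA (Gln) — synonymous.
Codon 3: AAC (Asn) → UAC (Tyr) — missense.
Codon 4: GCA (Ala) → GCC (Ala) — synonymous.
Codon 5: GGG (Gly) → GGU (Gly) — synonymous.
Codon 6: CCG (Pro) → UCG (Ser) — missense.
Synonymous: 3 of 6.

3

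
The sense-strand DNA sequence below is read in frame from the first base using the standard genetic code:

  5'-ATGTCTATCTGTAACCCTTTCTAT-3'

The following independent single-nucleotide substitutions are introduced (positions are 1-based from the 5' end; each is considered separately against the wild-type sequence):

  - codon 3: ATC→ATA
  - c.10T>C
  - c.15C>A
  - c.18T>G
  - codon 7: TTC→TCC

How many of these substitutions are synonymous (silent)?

2

Codon 3: ATC (Ile) → ATA (Ile) — synonymous.
Codon 4: TGT (Cys) → CGT (Arg) — missense.
Codon 5: AAC (Asn) → AAA (Lys) — missense.
Codon 6: CCT (Pro) → CCG (Pro) — synonymous.
Codon 7: TTC (Phe) → TCC (Ser) — missense.
Synonymous: 2 of 5.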